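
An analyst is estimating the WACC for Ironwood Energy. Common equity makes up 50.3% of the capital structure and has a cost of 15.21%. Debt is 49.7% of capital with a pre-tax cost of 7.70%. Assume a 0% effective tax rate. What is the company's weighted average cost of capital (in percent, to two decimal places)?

11.48%

After-tax cost of debt = 7.7% × (1 − 0%) = 7.7000%.
WACC = 0.503 × 15.2100% + 0.497 × 7.7000% = 11.4775%.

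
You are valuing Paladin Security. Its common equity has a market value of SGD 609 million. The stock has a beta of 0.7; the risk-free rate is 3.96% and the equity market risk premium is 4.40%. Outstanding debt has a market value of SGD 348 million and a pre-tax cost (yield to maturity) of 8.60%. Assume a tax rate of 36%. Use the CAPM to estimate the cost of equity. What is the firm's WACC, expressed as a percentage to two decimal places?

Cost of equity via CAPM: Re = 3.96% + 0.7 × 4.4% = 7.0400%.
Total capital V = 609 + 348 = 957.
Equity: weight = 609/957 = 0.6364; cost = 7.04%.
Debt: weight = 348/957 = 0.3636; after-tax cost = 8.6% × (1 − 36%) = 5.5040%.
WACC = 0.6364 × 7.0400% + 0.3636 × 5.5040% = 6.4815%.

6.48%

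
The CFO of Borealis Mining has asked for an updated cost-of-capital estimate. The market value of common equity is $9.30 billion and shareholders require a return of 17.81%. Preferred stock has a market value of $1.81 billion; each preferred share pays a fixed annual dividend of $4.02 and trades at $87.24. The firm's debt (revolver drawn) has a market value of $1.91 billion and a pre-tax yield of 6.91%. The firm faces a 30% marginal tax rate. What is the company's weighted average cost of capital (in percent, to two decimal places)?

Cost of preferred: Rp = 4.02 / 87.24 = 4.6080%.
Total capital V = 9.3 + 1.81 + 1.91 = 13.02.
Equity: weight = 9.3/13.02 = 0.7143; cost = 17.81%.
Preferred: weight = 1.81/13.02 = 0.1390; cost = 4.608%.
Revolver drawn: weight = 1.91/13.02 = 0.1467; after-tax cost = 6.91% × (1 − 30%) = 4.8370%.
WACC = 0.7143 × 17.8100% + 0.1390 × 4.6080% + 0.1467 × 4.8370% = 14.0716%.

14.07%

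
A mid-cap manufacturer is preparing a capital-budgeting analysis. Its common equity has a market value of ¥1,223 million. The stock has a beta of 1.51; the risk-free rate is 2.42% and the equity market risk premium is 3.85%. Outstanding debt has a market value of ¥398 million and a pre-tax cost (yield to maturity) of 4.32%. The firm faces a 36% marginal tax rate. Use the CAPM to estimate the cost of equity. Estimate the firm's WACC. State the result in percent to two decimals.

Cost of equity via CAPM: Re = 2.42% + 1.51 × 3.85% = 8.2335%.
Total capital V = 1223 + 398 = 1621.
Equity: weight = 1223/1621 = 0.7545; cost = 8.2335%.
Debt: weight = 398/1621 = 0.2455; after-tax cost = 4.32% × (1 − 36%) = 2.7648%.
WACC = 0.7545 × 8.2335% + 0.2455 × 2.7648% = 6.8908%.

6.89%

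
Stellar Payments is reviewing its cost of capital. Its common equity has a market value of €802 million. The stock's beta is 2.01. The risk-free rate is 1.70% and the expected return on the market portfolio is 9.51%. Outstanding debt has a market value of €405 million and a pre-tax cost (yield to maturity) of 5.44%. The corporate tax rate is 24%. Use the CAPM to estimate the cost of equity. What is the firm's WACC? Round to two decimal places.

Market risk premium = 9.51% − 1.7% = 7.81%.
Cost of equity via CAPM: Re = 1.7% + 2.01 × 7.81% = 17.3981%.
Total capital V = 802 + 405 = 1207.
Equity: weight = 802/1207 = 0.6645; cost = 17.3981%.
Debt: weight = 405/1207 = 0.3355; after-tax cost = 5.44% × (1 − 24%) = 4.1344%.
WACC = 0.6645 × 17.3981% + 0.3355 × 4.1344% = 12.9476%.

12.95%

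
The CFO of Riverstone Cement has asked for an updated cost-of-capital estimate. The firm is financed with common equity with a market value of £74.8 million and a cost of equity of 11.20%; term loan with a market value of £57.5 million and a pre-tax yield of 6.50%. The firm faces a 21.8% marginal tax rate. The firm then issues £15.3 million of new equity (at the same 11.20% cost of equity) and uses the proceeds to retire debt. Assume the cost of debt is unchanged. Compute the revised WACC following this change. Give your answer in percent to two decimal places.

After the change:
Total capital V = 90.1 + 42.2 = 132.3.
Equity: weight = 90.1/132.3 = 0.6810; cost = 11.2%.
Term loan: weight = 42.2/132.3 = 0.3190; after-tax cost = 6.5% × (1 − 21.8%) = 5.0830%.
WACC = 0.6810 × 11.2000% + 0.3190 × 5.0830% = 9.2488%.

9.25%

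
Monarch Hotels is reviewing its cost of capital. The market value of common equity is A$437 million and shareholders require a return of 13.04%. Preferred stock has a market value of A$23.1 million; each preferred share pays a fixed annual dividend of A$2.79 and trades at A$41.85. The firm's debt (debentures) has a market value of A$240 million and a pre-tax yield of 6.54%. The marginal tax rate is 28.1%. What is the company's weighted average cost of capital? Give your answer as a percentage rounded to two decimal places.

9.97%

Cost of preferred: Rp = 2.79 / 41.85 = 6.6667%.
Total capital V = 437 + 23.1 + 240 = 700.1.
Equity: weight = 437/700.1 = 0.6242; cost = 13.04%.
Preferred: weight = 23.1/700.1 = 0.0330; cost = 6.6667%.
Debentures: weight = 240/700.1 = 0.3428; after-tax cost = 6.54% × (1 − 28.1%) = 4.7023%.
WACC = 0.6242 × 13.0400% + 0.0330 × 6.6667% + 0.3428 × 4.7023% = 9.9715%.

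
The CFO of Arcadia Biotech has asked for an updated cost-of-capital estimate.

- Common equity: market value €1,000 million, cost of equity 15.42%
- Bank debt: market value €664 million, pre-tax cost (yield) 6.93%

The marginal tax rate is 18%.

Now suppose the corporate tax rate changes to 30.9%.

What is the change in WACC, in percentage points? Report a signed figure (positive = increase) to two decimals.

-0.36 pp

Current WACC:
Total capital V = 1000 + 664 = 1664.
Equity: weight = 1000/1664 = 0.6010; cost = 15.42%.
Bank debt: weight = 664/1664 = 0.3990; after-tax cost = 6.93% × (1 − 18%) = 5.6826%.
WACC = 0.6010 × 15.4200% + 0.3990 × 5.6826% = 11.5344%.
After the change:
Total capital V = 1000 + 664 = 1664.
Equity: weight = 1000/1664 = 0.6010; cost = 15.42%.
Bank debt: weight = 664/1664 = 0.3990; after-tax cost = 6.93% × (1 − 30.9%) = 4.7886%.
WACC = 0.6010 × 15.4200% + 0.3990 × 4.7886% = 11.1777%.
Change in WACC = 11.1777% − 11.5344% = -0.3567 pp.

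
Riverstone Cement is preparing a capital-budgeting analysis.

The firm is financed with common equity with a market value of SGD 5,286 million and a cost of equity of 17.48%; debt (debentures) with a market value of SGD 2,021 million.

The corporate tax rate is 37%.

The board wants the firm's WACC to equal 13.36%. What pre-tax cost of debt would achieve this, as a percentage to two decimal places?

4.10%

Total capital V = 5286 + 2021 = 7307.
Equity weight = 5286/7307 = 0.7234.
Debentures weight = 2021/7307 = 0.2766.
Equity contribution = 0.7234 × 17.48% = 12.6453%.
Remaining for debt = 13.36% − 12.6453% = 0.7147%.
Rd × (1 − 37%) × 0.2766 = 0.7147%  ⇒  Rd = 4.1016%.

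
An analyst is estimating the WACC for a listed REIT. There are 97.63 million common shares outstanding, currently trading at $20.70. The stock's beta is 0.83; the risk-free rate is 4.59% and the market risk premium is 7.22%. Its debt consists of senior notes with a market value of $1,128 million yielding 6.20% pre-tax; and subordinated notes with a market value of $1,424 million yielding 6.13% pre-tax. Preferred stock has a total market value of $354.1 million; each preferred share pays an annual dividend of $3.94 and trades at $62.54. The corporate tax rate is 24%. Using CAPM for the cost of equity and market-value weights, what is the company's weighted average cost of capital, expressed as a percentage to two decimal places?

7.22%

Cost of equity via CAPM: Re = 4.59% + 0.83 × 7.22% = 10.5826%.
Cost of preferred: Rp = 3.94 / 62.54 = 6.3000%.
Market value of equity E = 20.7 × 97.63m = 2020.941m.
Total capital V = 2020.941 + 354.1 + 1128 + 1424 = 4927.041.
Equity: weight = 2020.941/4927.041 = 0.4102; cost = 10.5826%.
Preferred: weight = 354.1/4927.041 = 0.0719; cost = 6.3%.
Senior notes: weight = 1128/4927.041 = 0.2289; after-tax cost = 6.2% × (1 − 24%) = 4.7120%.
Subordinated notes: weight = 1424/4927.041 = 0.2890; after-tax cost = 6.13% × (1 − 24%) = 4.6588%.
WACC = 0.4102 × 10.5826% + 0.0719 × 6.3000% + 0.2289 × 4.7120% + 0.2890 × 4.6588% = 7.2187%.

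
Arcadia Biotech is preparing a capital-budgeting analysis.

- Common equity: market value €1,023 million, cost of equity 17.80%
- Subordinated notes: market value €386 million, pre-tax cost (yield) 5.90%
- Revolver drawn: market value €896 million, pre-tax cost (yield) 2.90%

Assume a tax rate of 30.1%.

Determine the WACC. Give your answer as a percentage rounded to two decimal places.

Total capital V = 1023 + 386 + 896 = 2305.
Equity: weight = 1023/2305 = 0.4438; cost = 17.8%.
Subordinated notes: weight = 386/2305 = 0.1675; after-tax cost = 5.9% × (1 − 30.1%) = 4.1241%.
Revolver drawn: weight = 896/2305 = 0.3887; after-tax cost = 2.9% × (1 − 30.1%) = 2.0271%.
WACC = 0.4438 × 17.8000% + 0.1675 × 4.1241% + 0.3887 × 2.0271% = 9.3786%.

9.38%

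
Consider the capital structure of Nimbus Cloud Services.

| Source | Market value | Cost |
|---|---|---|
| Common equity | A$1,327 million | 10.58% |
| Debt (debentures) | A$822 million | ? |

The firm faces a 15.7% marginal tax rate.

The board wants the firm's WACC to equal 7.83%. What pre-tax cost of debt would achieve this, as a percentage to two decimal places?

Total capital V = 1327 + 822 = 2149.
Equity weight = 1327/2149 = 0.6175.
Debentures weight = 822/2149 = 0.3825.
Equity contribution = 0.6175 × 10.58% = 6.5331%.
Remaining for debt = 7.83% − 6.5331% = 1.2969%.
Rd × (1 − 15.7%) × 0.3825 = 1.2969%  ⇒  Rd = 4.0220%.

4.02%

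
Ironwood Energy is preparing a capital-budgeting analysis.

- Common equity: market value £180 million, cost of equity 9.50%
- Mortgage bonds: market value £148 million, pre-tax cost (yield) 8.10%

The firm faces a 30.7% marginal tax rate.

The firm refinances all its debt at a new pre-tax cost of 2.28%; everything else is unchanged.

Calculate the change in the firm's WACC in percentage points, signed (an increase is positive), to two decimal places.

Current WACC:
Total capital V = 180 + 148 = 328.
Equity: weight = 180/328 = 0.5488; cost = 9.5%.
Mortgage bonds: weight = 148/328 = 0.4512; after-tax cost = 8.1% × (1 − 30.7%) = 5.6133%.
WACC = 0.5488 × 9.5000% + 0.4512 × 5.6133% = 7.7462%.
After the change:
Total capital V = 180 + 148 = 328.
Equity: weight = 180/328 = 0.5488; cost = 9.5%.
Mortgage bonds: weight = 148/328 = 0.4512; after-tax cost = 2.28% × (1 − 30.7%) = 1.5800%.
WACC = 0.5488 × 9.5000% + 0.4512 × 1.5800% = 5.9264%.
Change in WACC = 5.9264% − 7.7462% = -1.8199 pp.

-1.82 pp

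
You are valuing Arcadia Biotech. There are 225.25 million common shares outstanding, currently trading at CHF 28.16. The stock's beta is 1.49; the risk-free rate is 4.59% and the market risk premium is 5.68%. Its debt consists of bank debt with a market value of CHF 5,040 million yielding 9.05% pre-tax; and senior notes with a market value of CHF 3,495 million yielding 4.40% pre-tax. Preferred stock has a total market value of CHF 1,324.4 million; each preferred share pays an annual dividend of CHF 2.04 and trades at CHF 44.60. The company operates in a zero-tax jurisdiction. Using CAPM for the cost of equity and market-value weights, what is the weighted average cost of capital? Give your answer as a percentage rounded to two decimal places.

9.25%

Cost of equity via CAPM: Re = 4.59% + 1.49 × 5.68% = 13.0532%.
Cost of preferred: Rp = 2.04 / 44.6 = 4.5740%.
Market value of equity E = 28.16 × 225.25m = 6343.04m.
Total capital V = 6343.04 + 1324.4 + 5040 + 3495 = 16202.44.
Equity: weight = 6343.04/16202.44 = 0.3915; cost = 13.0532%.
Preferred: weight = 1324.4/16202.44 = 0.0817; cost = 4.574%.
Bank debt: weight = 5040/16202.44 = 0.3111; after-tax cost = 9.05% × (1 − 0%) = 9.0500%.
Senior notes: weight = 3495/16202.44 = 0.2157; after-tax cost = 4.4% × (1 − 0%) = 4.4000%.
WACC = 0.3915 × 13.0532% + 0.0817 × 4.5740% + 0.3111 × 9.0500% + 0.2157 × 4.4000% = 9.2483%.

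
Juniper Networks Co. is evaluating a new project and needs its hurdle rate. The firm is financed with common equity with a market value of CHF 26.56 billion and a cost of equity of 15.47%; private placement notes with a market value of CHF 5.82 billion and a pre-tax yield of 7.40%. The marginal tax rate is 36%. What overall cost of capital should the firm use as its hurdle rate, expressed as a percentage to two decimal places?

Total capital V = 26.56 + 5.82 = 32.38.
Equity: weight = 26.56/32.38 = 0.8203; cost = 15.47%.
Private placement notes: weight = 5.82/32.38 = 0.1797; after-tax cost = 7.4% × (1 − 36%) = 4.7360%.
WACC = 0.8203 × 15.4700% + 0.1797 × 4.7360% = 13.5407%.

13.54%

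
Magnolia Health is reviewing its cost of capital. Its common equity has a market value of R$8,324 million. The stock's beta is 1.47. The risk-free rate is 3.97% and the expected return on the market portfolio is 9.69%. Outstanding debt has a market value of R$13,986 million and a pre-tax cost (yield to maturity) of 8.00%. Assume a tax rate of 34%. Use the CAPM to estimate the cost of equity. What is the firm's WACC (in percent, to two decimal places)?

7.93%

Market risk premium = 9.69% − 3.97% = 5.72%.
Cost of equity via CAPM: Re = 3.97% + 1.47 × 5.72% = 12.3784%.
Total capital V = 8324 + 13986 = 22310.
Equity: weight = 8324/22310 = 0.3731; cost = 12.3784%.
Debt: weight = 13986/22310 = 0.6269; after-tax cost = 8% × (1 − 34%) = 5.2800%.
WACC = 0.3731 × 12.3784% + 0.6269 × 5.2800% = 7.9285%.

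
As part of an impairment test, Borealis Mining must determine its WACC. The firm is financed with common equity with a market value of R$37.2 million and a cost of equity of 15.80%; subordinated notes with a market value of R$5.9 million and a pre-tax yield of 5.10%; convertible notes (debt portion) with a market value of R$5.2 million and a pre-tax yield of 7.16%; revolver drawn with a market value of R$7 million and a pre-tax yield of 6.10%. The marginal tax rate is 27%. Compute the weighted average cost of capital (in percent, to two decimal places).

12.08%

Total capital V = 37.2 + 5.9 + 5.2 + 7 = 55.3.
Equity: weight = 37.2/55.3 = 0.6727; cost = 15.8%.
Subordinated notes: weight = 5.9/55.3 = 0.1067; after-tax cost = 5.1% × (1 − 27%) = 3.7230%.
Convertible notes (debt portion): weight = 5.2/55.3 = 0.0940; after-tax cost = 7.16% × (1 − 27%) = 5.2268%.
Revolver drawn: weight = 7/55.3 = 0.1266; after-tax cost = 6.1% × (1 − 27%) = 4.4530%.
WACC = 0.6727 × 15.8000% + 0.1067 × 3.7230% + 0.0940 × 5.2268% + 0.1266 × 4.4530% = 12.0809%.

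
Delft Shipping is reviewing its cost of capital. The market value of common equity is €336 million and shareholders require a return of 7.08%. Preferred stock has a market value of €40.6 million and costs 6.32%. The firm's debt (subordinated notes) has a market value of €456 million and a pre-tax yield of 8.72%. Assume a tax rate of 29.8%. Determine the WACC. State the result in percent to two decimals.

6.52%

Total capital V = 336 + 40.6 + 456 = 832.6.
Equity: weight = 336/832.6 = 0.4036; cost = 7.08%.
Preferred: weight = 40.6/832.6 = 0.0488; cost = 6.32%.
Subordinated notes: weight = 456/832.6 = 0.5477; after-tax cost = 8.72% × (1 − 29.8%) = 6.1214%.
WACC = 0.4036 × 7.0800% + 0.0488 × 6.3200% + 0.5477 × 6.1214% = 6.5180%.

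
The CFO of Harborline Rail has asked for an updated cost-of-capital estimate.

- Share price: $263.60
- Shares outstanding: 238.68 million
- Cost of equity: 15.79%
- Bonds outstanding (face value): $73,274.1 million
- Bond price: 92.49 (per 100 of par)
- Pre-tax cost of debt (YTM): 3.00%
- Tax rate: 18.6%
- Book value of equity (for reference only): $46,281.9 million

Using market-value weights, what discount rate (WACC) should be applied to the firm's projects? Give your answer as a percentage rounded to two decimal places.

Market value of equity E = 263.6 × 238.68m = 62916.048m. Market value of debt D = 73274.1m × 92.49/100 = 67771.21509m.
Total capital V = 62916.048 + 67771.21509 = 130687.26309.
Equity: weight = 62916.048/130687.26309 = 0.4814; cost = 15.79%.
Bonds outstanding: weight = 67771.21509/130687.26309 = 0.5186; after-tax cost = 3% × (1 − 18.6%) = 2.4420%.
WACC = 0.4814 × 15.7900% + 0.5186 × 2.4420% = 8.8681%.

8.87%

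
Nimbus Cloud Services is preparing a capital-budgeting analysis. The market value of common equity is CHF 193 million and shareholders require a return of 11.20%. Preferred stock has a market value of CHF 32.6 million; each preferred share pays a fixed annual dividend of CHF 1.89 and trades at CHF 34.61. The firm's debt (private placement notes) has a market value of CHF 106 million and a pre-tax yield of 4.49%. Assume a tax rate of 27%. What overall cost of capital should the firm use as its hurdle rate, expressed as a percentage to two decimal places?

8.10%

Cost of preferred: Rp = 1.89 / 34.61 = 5.4608%.
Total capital V = 193 + 32.6 + 106 = 331.6.
Equity: weight = 193/331.6 = 0.5820; cost = 11.2%.
Preferred: weight = 32.6/331.6 = 0.0983; cost = 5.4608%.
Private placement notes: weight = 106/331.6 = 0.3197; after-tax cost = 4.49% × (1 − 27%) = 3.2777%.
WACC = 0.5820 × 11.2000% + 0.0983 × 5.4608% + 0.3197 × 3.2777% = 8.1033%.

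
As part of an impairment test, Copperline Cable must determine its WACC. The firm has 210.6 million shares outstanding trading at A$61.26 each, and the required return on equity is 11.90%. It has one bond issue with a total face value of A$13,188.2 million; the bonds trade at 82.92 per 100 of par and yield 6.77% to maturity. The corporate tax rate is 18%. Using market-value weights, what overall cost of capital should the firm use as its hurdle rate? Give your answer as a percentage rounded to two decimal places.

8.99%

Market value of equity E = 61.26 × 210.6m = 12901.356m. Market value of debt D = 13188.2m × 82.92/100 = 10935.65544m.
Total capital V = 12901.356 + 10935.65544 = 23837.01144.
Equity: weight = 12901.356/23837.01144 = 0.5412; cost = 11.9%.
Bonds outstanding: weight = 10935.65544/23837.01144 = 0.4588; after-tax cost = 6.77% × (1 − 18%) = 5.5514%.
WACC = 0.5412 × 11.9000% + 0.4588 × 5.5514% = 8.9875%.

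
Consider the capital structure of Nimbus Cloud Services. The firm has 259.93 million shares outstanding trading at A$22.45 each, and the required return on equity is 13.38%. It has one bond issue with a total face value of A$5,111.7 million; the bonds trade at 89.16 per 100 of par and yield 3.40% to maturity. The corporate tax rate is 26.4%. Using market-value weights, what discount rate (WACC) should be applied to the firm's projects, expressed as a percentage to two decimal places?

8.61%

Market value of equity E = 22.45 × 259.93m = 5835.4285m. Market value of debt D = 5111.7m × 89.16/100 = 4557.59172m.
Total capital V = 5835.4285 + 4557.59172 = 10393.02022.
Equity: weight = 5835.4285/10393.02022 = 0.5615; cost = 13.38%.
Bonds outstanding: weight = 4557.59172/10393.02022 = 0.4385; after-tax cost = 3.4% × (1 − 26.4%) = 2.5024%.
WACC = 0.5615 × 13.3800% + 0.4385 × 2.5024% = 8.6099%.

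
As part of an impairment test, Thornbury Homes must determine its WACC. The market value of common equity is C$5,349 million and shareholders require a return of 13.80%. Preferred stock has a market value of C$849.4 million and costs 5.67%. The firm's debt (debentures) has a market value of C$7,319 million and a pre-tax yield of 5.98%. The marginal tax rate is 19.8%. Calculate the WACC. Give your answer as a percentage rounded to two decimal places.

Total capital V = 5349 + 849.4 + 7319 = 13517.4.
Equity: weight = 5349/13517.4 = 0.3957; cost = 13.8%.
Preferred: weight = 849.4/13517.4 = 0.0628; cost = 5.67%.
Debentures: weight = 7319/13517.4 = 0.5415; after-tax cost = 5.98% × (1 − 19.8%) = 4.7960%.
WACC = 0.3957 × 13.8000% + 0.0628 × 5.6700% + 0.5415 × 4.7960% = 8.4139%.

8.41%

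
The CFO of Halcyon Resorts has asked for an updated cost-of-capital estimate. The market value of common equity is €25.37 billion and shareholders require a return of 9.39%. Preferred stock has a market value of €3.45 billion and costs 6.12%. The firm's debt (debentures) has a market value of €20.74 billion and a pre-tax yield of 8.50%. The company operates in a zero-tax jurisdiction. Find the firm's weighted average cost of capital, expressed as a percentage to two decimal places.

8.79%

Total capital V = 25.37 + 3.45 + 20.74 = 49.56.
Equity: weight = 25.37/49.56 = 0.5119; cost = 9.39%.
Preferred: weight = 3.45/49.56 = 0.0696; cost = 6.12%.
Debentures: weight = 20.74/49.56 = 0.4185; after-tax cost = 8.5% × (1 − 0%) = 8.5000%.
WACC = 0.5119 × 9.3900% + 0.0696 × 6.1200% + 0.4185 × 8.5000% = 8.7899%.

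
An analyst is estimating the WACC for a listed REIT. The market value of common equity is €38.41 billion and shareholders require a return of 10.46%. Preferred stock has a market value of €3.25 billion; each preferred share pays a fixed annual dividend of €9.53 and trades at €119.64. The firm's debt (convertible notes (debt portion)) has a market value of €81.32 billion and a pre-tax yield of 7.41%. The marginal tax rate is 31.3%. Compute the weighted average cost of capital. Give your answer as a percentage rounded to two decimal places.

6.84%

Cost of preferred: Rp = 9.53 / 119.64 = 7.9656%.
Total capital V = 38.41 + 3.25 + 81.32 = 122.98.
Equity: weight = 38.41/122.98 = 0.3123; cost = 10.46%.
Preferred: weight = 3.25/122.98 = 0.0264; cost = 7.9656%.
Convertible notes (debt portion): weight = 81.32/122.98 = 0.6612; after-tax cost = 7.41% × (1 − 31.3%) = 5.0907%.
WACC = 0.3123 × 10.4600% + 0.0264 × 7.9656% + 0.6612 × 5.0907% = 6.8436%.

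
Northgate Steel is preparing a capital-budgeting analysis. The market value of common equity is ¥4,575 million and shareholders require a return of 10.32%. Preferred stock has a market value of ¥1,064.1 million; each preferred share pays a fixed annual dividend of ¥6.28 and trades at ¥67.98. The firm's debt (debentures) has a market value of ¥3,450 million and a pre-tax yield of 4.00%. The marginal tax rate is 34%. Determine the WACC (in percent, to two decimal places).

7.28%

Cost of preferred: Rp = 6.28 / 67.98 = 9.2380%.
Total capital V = 4575 + 1064.1 + 3450 = 9089.1.
Equity: weight = 4575/9089.1 = 0.5034; cost = 10.32%.
Preferred: weight = 1064.1/9089.1 = 0.1171; cost = 9.238%.
Debentures: weight = 3450/9089.1 = 0.3796; after-tax cost = 4% × (1 − 34%) = 2.6400%.
WACC = 0.5034 × 10.3200% + 0.1171 × 9.2380% + 0.3796 × 2.6400% = 7.2782%.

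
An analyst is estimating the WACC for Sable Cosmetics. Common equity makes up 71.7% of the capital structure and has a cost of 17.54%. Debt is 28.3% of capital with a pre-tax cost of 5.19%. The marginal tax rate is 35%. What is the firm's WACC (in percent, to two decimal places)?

13.53%

After-tax cost of debt = 5.19% × (1 − 35%) = 3.3735%.
WACC = 0.717 × 17.5400% + 0.283 × 3.3735% = 13.5309%.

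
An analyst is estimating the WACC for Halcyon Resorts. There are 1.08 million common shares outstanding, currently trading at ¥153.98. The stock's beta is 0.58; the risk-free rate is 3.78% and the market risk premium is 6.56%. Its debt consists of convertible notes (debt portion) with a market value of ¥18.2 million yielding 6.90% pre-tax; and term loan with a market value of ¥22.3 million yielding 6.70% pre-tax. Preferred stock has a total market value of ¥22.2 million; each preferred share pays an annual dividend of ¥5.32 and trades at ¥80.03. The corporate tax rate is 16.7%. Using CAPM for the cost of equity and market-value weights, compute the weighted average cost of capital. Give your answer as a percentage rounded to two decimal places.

7.15%

Cost of equity via CAPM: Re = 3.78% + 0.58 × 6.56% = 7.5848%.
Cost of preferred: Rp = 5.32 / 80.03 = 6.6475%.
Market value of equity E = 153.98 × 1.08m = 166.2984m.
Total capital V = 166.2984 + 22.2 + 18.2 + 22.3 = 228.9984.
Equity: weight = 166.2984/228.9984 = 0.7262; cost = 7.5848%.
Preferred: weight = 22.2/228.9984 = 0.0969; cost = 6.6475%.
Convertible notes (debt portion): weight = 18.2/228.9984 = 0.0795; after-tax cost = 6.9% × (1 − 16.7%) = 5.7477%.
Term loan: weight = 22.3/228.9984 = 0.0974; after-tax cost = 6.7% × (1 − 16.7%) = 5.5811%.
WACC = 0.7262 × 7.5848% + 0.0969 × 6.6475% + 0.0795 × 5.7477% + 0.0974 × 5.5811% = 7.1528%.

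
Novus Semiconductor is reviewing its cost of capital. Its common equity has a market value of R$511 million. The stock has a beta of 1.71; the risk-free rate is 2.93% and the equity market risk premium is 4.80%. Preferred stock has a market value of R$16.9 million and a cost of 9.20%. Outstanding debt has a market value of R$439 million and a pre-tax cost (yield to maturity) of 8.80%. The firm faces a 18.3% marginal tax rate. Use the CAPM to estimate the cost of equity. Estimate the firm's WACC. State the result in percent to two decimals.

Cost of equity via CAPM: Re = 2.93% + 1.71 × 4.8% = 11.1380%.
Total capital V = 511 + 16.9 + 439 = 966.9.
Equity: weight = 511/966.9 = 0.5285; cost = 11.138%.
Preferred: weight = 16.9/966.9 = 0.0175; cost = 9.2%.
Debt: weight = 439/966.9 = 0.4540; after-tax cost = 8.8% × (1 − 18.3%) = 7.1896%.
WACC = 0.5285 × 11.1380% + 0.0175 × 9.2000% + 0.4540 × 7.1896% = 9.3114%.

9.31%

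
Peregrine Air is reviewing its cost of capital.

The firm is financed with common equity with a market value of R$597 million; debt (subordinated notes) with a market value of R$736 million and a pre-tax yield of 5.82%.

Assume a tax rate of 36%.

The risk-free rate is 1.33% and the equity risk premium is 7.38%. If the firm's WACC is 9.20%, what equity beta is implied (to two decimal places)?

1.98

Total capital V = 597 + 736 = 1333.
Equity weight = 597/1333 = 0.4479.
Subordinated notes weight = 736/1333 = 0.5521.
Debt contribution = 0.5521 × 5.82% × (1 − 36%) = 2.0566%.
Required equity contribution = 9.2% − 2.0566% = 7.1434%  ⇒  Re = 15.9500%.
CAPM: 15.9500% = 1.33% + β × 7.38%  ⇒  β = 1.9810.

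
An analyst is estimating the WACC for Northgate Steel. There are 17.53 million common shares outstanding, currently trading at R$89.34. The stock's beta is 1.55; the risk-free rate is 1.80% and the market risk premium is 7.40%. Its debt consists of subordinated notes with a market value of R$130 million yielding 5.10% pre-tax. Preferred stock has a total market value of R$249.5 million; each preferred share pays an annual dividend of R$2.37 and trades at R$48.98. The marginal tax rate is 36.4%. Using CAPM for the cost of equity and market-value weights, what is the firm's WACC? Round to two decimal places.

Cost of equity via CAPM: Re = 1.8% + 1.55 × 7.4% = 13.2700%.
Cost of preferred: Rp = 2.37 / 48.98 = 4.8387%.
Market value of equity E = 89.34 × 17.53m = 1566.1302m.
Total capital V = 1566.1302 + 249.5 + 130 = 1945.6302.
Equity: weight = 1566.1302/1945.6302 = 0.8049; cost = 13.27%.
Preferred: weight = 249.5/1945.6302 = 0.1282; cost = 4.8387%.
Subordinated notes: weight = 130/1945.6302 = 0.0668; after-tax cost = 5.1% × (1 − 36.4%) = 3.2436%.
WACC = 0.8049 × 13.2700% + 0.1282 × 4.8387% + 0.0668 × 3.2436% = 11.5189%.

11.52%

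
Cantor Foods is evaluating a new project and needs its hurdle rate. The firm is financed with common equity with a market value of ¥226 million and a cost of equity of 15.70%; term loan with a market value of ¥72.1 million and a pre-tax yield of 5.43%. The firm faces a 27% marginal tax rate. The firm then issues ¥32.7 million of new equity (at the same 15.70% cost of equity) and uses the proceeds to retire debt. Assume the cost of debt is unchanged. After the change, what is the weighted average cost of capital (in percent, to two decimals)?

14.15%

After the change:
Total capital V = 258.7 + 39.4 = 298.1.
Equity: weight = 258.7/298.1 = 0.8678; cost = 15.7%.
Term loan: weight = 39.4/298.1 = 0.1322; after-tax cost = 5.43% × (1 − 27%) = 3.9639%.
WACC = 0.8678 × 15.7000% + 0.1322 × 3.9639% = 14.1488%.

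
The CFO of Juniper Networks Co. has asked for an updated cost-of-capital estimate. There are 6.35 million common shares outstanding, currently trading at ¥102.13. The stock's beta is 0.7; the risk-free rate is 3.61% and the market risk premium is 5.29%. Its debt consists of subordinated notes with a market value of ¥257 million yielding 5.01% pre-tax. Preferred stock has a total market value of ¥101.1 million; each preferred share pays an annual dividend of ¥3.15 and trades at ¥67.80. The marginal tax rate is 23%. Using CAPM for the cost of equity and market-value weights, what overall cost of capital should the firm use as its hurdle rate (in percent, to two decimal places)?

6.16%

Cost of equity via CAPM: Re = 3.61% + 0.7 × 5.29% = 7.3130%.
Cost of preferred: Rp = 3.15 / 67.8 = 4.6460%.
Market value of equity E = 102.13 × 6.35m = 648.5255m.
Total capital V = 648.5255 + 101.1 + 257 = 1006.6255.
Equity: weight = 648.5255/1006.6255 = 0.6443; cost = 7.313%.
Preferred: weight = 101.1/1006.6255 = 0.1004; cost = 4.646%.
Subordinated notes: weight = 257/1006.6255 = 0.2553; after-tax cost = 5.01% × (1 − 23%) = 3.8577%.
WACC = 0.6443 × 7.3130% + 0.1004 × 4.6460% + 0.2553 × 3.8577% = 6.1630%.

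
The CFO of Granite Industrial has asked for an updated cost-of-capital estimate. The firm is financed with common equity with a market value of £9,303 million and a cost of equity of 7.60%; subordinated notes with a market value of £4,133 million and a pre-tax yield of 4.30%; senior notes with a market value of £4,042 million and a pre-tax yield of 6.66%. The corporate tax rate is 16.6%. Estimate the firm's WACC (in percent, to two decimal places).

Total capital V = 9303 + 4133 + 4042 = 17478.
Equity: weight = 9303/17478 = 0.5323; cost = 7.6%.
Subordinated notes: weight = 4133/17478 = 0.2365; after-tax cost = 4.3% × (1 − 16.6%) = 3.5862%.
Senior notes: weight = 4042/17478 = 0.2313; after-tax cost = 6.66% × (1 − 16.6%) = 5.5544%.
WACC = 0.5323 × 7.6000% + 0.2365 × 3.5862% + 0.2313 × 5.5544% = 6.1778%.

6.18%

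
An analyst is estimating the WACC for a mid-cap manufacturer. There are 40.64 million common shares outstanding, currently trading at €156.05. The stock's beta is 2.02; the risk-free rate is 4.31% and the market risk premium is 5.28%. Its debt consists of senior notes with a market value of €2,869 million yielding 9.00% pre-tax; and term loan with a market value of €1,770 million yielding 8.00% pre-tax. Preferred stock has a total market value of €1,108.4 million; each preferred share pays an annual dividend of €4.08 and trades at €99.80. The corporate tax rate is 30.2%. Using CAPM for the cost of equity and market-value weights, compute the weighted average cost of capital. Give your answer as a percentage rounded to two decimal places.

Cost of equity via CAPM: Re = 4.31% + 2.02 × 5.28% = 14.9756%.
Cost of preferred: Rp = 4.08 / 99.8 = 4.0882%.
Market value of equity E = 156.05 × 40.64m = 6341.872m.
Total capital V = 6341.872 + 1108.4 + 2869 + 1770 = 12089.272.
Equity: weight = 6341.872/12089.272 = 0.5246; cost = 14.9756%.
Preferred: weight = 1108.4/12089.272 = 0.0917; cost = 4.0882%.
Senior notes: weight = 2869/12089.272 = 0.2373; after-tax cost = 9% × (1 − 30.2%) = 6.2820%.
Term loan: weight = 1770/12089.272 = 0.1464; after-tax cost = 8% × (1 − 30.2%) = 5.5840%.
WACC = 0.5246 × 14.9756% + 0.0917 × 4.0882% + 0.2373 × 6.2820% + 0.1464 × 5.5840% = 10.5392%.

10.54%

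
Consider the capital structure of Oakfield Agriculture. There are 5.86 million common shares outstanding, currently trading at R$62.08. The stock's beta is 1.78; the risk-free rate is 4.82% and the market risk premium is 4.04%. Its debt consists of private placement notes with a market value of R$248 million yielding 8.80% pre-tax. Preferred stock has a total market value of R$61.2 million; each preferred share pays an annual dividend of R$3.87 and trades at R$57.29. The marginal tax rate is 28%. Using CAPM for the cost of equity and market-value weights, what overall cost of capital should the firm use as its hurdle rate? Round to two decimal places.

9.44%

Cost of equity via CAPM: Re = 4.82% + 1.78 × 4.04% = 12.0112%.
Cost of preferred: Rp = 3.87 / 57.29 = 6.7551%.
Market value of equity E = 62.08 × 5.86m = 363.7888m.
Total capital V = 363.7888 + 61.2 + 248 = 672.9888.
Equity: weight = 363.7888/672.9888 = 0.5406; cost = 12.0112%.
Preferred: weight = 61.2/672.9888 = 0.0909; cost = 6.7551%.
Private placement notes: weight = 248/672.9888 = 0.3685; after-tax cost = 8.8% × (1 − 28%) = 6.3360%.
WACC = 0.5406 × 12.0112% + 0.0909 × 6.7551% + 0.3685 × 6.3360% = 9.4419%.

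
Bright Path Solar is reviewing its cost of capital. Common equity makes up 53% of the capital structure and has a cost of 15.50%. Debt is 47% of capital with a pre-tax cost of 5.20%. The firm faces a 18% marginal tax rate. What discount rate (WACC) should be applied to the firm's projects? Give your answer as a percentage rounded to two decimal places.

10.22%

After-tax cost of debt = 5.2% × (1 − 18%) = 4.2640%.
WACC = 0.530 × 15.5000% + 0.470 × 4.2640% = 10.2191%.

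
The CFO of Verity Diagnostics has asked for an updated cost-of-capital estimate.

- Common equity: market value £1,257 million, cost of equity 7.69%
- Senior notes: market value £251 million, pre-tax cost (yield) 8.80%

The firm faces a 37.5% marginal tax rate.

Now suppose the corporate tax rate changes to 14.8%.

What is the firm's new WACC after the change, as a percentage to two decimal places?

After the change:
Total capital V = 1257 + 251 = 1508.
Equity: weight = 1257/1508 = 0.8336; cost = 7.69%.
Senior notes: weight = 251/1508 = 0.1664; after-tax cost = 8.8% × (1 − 14.8%) = 7.4976%.
WACC = 0.8336 × 7.6900% + 0.1664 × 7.4976% = 7.6580%.

7.66%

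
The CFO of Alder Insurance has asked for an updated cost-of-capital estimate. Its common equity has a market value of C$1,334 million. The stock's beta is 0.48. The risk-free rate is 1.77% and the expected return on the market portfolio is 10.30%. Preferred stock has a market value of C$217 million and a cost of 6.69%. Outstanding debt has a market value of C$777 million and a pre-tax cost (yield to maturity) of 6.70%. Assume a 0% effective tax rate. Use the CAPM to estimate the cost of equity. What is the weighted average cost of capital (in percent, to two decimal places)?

6.22%

Market risk premium = 10.3% − 1.77% = 8.53%.
Cost of equity via CAPM: Re = 1.77% + 0.48 × 8.53% = 5.8644%.
Total capital V = 1334 + 217 + 777 = 2328.
Equity: weight = 1334/2328 = 0.5730; cost = 5.8644%.
Preferred: weight = 217/2328 = 0.0932; cost = 6.69%.
Debt: weight = 777/2328 = 0.3338; after-tax cost = 6.7% × (1 − 0%) = 6.7000%.
WACC = 0.5730 × 5.8644% + 0.0932 × 6.6900% + 0.3338 × 6.7000% = 6.2202%.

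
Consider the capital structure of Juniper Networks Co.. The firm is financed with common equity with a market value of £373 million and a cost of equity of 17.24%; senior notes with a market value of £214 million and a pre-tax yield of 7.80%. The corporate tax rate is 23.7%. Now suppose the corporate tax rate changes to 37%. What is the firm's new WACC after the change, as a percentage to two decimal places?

After the change:
Total capital V = 373 + 214 = 587.
Equity: weight = 373/587 = 0.6354; cost = 17.24%.
Senior notes: weight = 214/587 = 0.3646; after-tax cost = 7.8% × (1 − 37%) = 4.9140%.
WACC = 0.6354 × 17.2400% + 0.3646 × 4.9140% = 12.7464%.

12.75%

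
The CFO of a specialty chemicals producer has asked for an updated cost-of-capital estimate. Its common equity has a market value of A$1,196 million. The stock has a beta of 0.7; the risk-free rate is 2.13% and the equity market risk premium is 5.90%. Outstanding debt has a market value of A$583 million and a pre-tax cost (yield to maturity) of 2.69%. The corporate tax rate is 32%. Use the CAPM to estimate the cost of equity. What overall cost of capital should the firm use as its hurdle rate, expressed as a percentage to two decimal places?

4.81%

Cost of equity via CAPM: Re = 2.13% + 0.7 × 5.9% = 6.2600%.
Total capital V = 1196 + 583 = 1779.
Equity: weight = 1196/1779 = 0.6723; cost = 6.26%.
Debt: weight = 583/1779 = 0.3277; after-tax cost = 2.69% × (1 − 32%) = 1.8292%.
WACC = 0.6723 × 6.2600% + 0.3277 × 1.8292% = 4.8080%.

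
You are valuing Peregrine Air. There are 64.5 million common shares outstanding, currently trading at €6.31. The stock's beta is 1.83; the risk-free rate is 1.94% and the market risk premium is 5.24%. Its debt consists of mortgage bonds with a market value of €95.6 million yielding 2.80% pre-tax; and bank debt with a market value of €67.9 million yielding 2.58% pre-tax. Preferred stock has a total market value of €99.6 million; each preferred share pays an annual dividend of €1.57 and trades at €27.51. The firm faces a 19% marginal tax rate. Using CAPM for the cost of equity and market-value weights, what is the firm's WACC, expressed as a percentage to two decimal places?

8.39%

Cost of equity via CAPM: Re = 1.94% + 1.83 × 5.24% = 11.5292%.
Cost of preferred: Rp = 1.57 / 27.51 = 5.7070%.
Market value of equity E = 6.31 × 64.5m = 406.995m.
Total capital V = 406.995 + 99.6 + 95.6 + 67.9 = 670.095.
Equity: weight = 406.995/670.095 = 0.6074; cost = 11.5292%.
Preferred: weight = 99.6/670.095 = 0.1486; cost = 5.707%.
Mortgage bonds: weight = 95.6/670.095 = 0.1427; after-tax cost = 2.8% × (1 − 19%) = 2.2680%.
Bank debt: weight = 67.9/670.095 = 0.1013; after-tax cost = 2.58% × (1 − 19%) = 2.0898%.
WACC = 0.6074 × 11.5292% + 0.1486 × 5.7070% + 0.1427 × 2.2680% + 0.1013 × 2.0898% = 8.3861%.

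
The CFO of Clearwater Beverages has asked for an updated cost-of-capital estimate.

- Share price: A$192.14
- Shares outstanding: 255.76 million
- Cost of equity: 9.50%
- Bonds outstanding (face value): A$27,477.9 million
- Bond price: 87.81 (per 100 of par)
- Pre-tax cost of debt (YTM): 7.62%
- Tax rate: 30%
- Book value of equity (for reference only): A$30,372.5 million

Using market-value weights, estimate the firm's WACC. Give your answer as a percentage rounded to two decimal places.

8.13%

Market value of equity E = 192.14 × 255.76m = 49141.7264m. Market value of debt D = 27477.9m × 87.81/100 = 24128.34399m.
Total capital V = 49141.7264 + 24128.34399 = 73270.07039.
Equity: weight = 49141.7264/73270.07039 = 0.6707; cost = 9.5%.
Bonds outstanding: weight = 24128.34399/73270.07039 = 0.3293; after-tax cost = 7.62% × (1 − 30%) = 5.3340%.
WACC = 0.6707 × 9.5000% + 0.3293 × 5.3340% = 8.1281%.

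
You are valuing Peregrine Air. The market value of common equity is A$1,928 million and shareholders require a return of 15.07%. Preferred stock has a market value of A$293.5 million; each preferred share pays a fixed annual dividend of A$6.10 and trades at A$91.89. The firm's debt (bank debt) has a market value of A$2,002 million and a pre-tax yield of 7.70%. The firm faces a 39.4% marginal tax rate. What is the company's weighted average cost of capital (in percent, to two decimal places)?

Cost of preferred: Rp = 6.1 / 91.89 = 6.6384%.
Total capital V = 1928 + 293.5 + 2002 = 4223.5.
Equity: weight = 1928/4223.5 = 0.4565; cost = 15.07%.
Preferred: weight = 293.5/4223.5 = 0.0695; cost = 6.6384%.
Bank debt: weight = 2002/4223.5 = 0.4740; after-tax cost = 7.7% × (1 − 39.4%) = 4.6662%.
WACC = 0.4565 × 15.0700% + 0.0695 × 6.6384% + 0.4740 × 4.6662% = 9.5525%.

9.55%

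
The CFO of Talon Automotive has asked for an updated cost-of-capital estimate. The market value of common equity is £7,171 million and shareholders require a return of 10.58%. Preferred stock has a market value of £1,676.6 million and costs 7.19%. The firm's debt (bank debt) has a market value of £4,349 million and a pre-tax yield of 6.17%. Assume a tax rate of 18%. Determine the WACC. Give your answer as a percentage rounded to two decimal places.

8.33%

Total capital V = 7171 + 1676.6 + 4349 = 13196.6.
Equity: weight = 7171/13196.6 = 0.5434; cost = 10.58%.
Preferred: weight = 1676.6/13196.6 = 0.1270; cost = 7.19%.
Bank debt: weight = 4349/13196.6 = 0.3296; after-tax cost = 6.17% × (1 − 18%) = 5.0594%.
WACC = 0.5434 × 10.5800% + 0.1270 × 7.1900% + 0.3296 × 5.0594% = 8.3300%.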